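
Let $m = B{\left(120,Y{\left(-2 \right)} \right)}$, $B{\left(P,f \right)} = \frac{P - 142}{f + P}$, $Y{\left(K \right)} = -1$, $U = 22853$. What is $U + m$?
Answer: $\frac{2719485}{119} \approx 22853.0$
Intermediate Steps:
$B{\left(P,f \right)} = \frac{-142 + P}{P + f}$
$m = - \frac{22}{119}$ ($m = \frac{-142 + 120}{120 - 1} = \frac{1}{119} \left(-22\right) = - \frac{22}{119} \approx -0.18487$)
$U + m = 22853 - \frac{22}{119} = \frac{2719485}{119}$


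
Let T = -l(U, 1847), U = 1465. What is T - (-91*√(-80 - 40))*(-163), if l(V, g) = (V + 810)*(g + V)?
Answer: -7534800 - 29666*I*√30 ≈ -7.5348e+6 - 1.6249e+5*I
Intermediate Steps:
l(V, g) = (810 + V)*(V + g)
T = -7534800 (T = -(1465² + 810*1465 + 810*1847 + 1465*1847) = -(2146225 + 1186650 + 1496070 + 2705855) = -1*7534800 = -7534800)
T - (-91*√(-80 - 40))*(-163) = -7534800 - (-91*√(-80 - 40))*(-163) = -7534800 - (-182*I*√30)*(-163) = -7534800 - 29666*I*√30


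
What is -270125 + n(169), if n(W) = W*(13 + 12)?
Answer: -265900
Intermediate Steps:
n(W) = 25*W (n(W) = W*25 = 25*W)
-270125 + n(169) = -270125 + 25*169 = -270125 + 4225 = -265900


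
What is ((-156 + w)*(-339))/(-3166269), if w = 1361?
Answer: 136165/1055423 ≈ 0.12901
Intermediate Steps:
((-156 + w)*(-339))/(-3166269) = ((-156 + 1361)*(-339))/(-3166269) = (1205*(-339))*(-1/3166269) = -408495*(-1/3166269) = 136165/1055423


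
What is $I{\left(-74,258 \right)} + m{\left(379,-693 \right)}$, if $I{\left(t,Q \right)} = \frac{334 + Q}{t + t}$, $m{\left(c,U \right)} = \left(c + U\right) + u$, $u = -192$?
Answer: $-510$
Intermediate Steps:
$m{\left(c,U \right)} = -192 + U + c$ ($m{\left(c,U \right)} = \left(c + U\right) - 192 = \left(U + c\right) - 192 = -192 + U + c$)
$I{\left(t,Q \right)} = \frac{334 + Q}{2 t}$
$I{\left(-74,258 \right)} + m{\left(379,-693 \right)} = \frac{334 + 258}{2 \left(-74\right)} - 506 = \frac{1}{2} \left(- \frac{1}{74}\right) 592 - 506 = -4 - 506 = -510$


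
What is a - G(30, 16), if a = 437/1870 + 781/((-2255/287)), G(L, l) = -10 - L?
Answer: -110641/1870 ≈ -59.166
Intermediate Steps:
a = -185441/1870 (a = 437*(1/1870) + 781/((-2255*1/287)) = 437/1870 + 781/(-55/7) = 437/1870 + 781*(-7/55) = 437/1870 - 497/5 = -185441/1870 ≈ -99.166)
a - G(30, 16) = -185441/1870 - (-10 - 1*30) = -185441/1870 - (-10 - 30) = -185441/1870 - 1*(-40) = -185441/1870 + 40 = -110641/1870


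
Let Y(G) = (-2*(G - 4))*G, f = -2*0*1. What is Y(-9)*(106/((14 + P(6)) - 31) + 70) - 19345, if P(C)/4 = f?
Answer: -582521/17 ≈ -34266.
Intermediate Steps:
f = 0 (f = 0*1 = 0)
P(C) = 0 (P(C) = 4*0 = 0)
Y(G) = G*(8 - 2*G) (Y(G) = (-2*(-4 + G))*G = (8 - 2*G)*G = G*(8 - 2*G))
Y(-9)*(106/((14 + P(6)) - 31) + 70) - 19345 = (2*(-9)*(4 - 1*(-9)))*(106/((14 + 0) - 31) + 70) - 19345 = (2*(-9)*(4 + 9))*(106/(14 - 31) + 70) - 19345 = (2*(-9)*13)*(106/(-17) + 70) - 19345 = -234*(106*(-1/17) + 70) - 19345 = -234*(-106/17 + 70) - 19345 = -234*1084/17 - 19345 = -253656/17 - 19345 = -582521/17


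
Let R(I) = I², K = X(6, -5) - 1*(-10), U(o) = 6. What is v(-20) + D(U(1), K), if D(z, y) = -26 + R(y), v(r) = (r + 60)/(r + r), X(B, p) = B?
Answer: 229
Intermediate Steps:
v(r) = (60 + r)/(2*r) (v(r) = (60 + r)/((2*r)) = (60 + r)*(1/(2*r)) = (60 + r)/(2*r))
K = 16 (K = 6 - 1*(-10) = 6 + 10 = 16)
D(z, y) = -26 + y²
v(-20) + D(U(1), K) = (½)*(60 - 20)/(-20) + (-26 + 16²) = (½)*(-1/20)*40 + (-26 + 256) = -1 + 230 = 229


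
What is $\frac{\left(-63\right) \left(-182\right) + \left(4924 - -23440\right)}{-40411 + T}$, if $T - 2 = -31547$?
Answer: $- \frac{19915}{35978} \approx -0.55353$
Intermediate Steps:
$T = -31545$ ($T = 2 - 31547 = -31545$)
$\frac{\left(-63\right) \left(-182\right) + \left(4924 - -23440\right)}{-40411 + T} = \frac{\left(-63\right) \left(-182\right) + \left(4924 - -23440\right)}{-40411 - 31545} = \frac{11466 + \left(4924 + 23440\right)}{-71956} = \left(11466 + 28364\right) \left(- \frac{1}{71956}\right) = 39830 \left(- \frac{1}{71956}\right) = - \frac{19915}{35978}$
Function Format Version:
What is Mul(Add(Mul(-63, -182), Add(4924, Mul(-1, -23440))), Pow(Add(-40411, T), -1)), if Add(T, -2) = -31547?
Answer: Rational(-19915, 35978) ≈ -0.55353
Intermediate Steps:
T = -31545 (T = Add(2, -31547) = -31545)
Mul(Add(Mul(-63, -182), Add(4924, Mul(-1, -23440))), Pow(Add(-40411, T), -1)) = Mul(Add(Mul(-63, -182), Add(4924, Mul(-1, -23440))), Pow(Add(-40411, -31545), -1)) = Mul(Add(11466, Add(4924, 23440)), Pow(-71956, -1)) = Mul(Add(11466, 28364), Rational(-1, 71956)) = Mul(39830, Rational(-1, 71956)) = Rational(-19915, 35978)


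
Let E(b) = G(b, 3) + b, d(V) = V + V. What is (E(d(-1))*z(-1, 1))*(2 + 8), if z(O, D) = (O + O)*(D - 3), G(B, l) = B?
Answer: -160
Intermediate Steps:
z(O, D) = 2*O*(-3 + D) (z(O, D) = (2*O)*(-3 + D) = 2*O*(-3 + D))
d(V) = 2*V
E(b) = 2*b (E(b) = b + b = 2*b)
(E(d(-1))*z(-1, 1))*(2 + 8) = ((2*(2*(-1)))*(2*(-1)*(-3 + 1)))*(2 + 8) = ((2*(-2))*(2*(-1)*(-2)))*10 = -4*4*10 = -16*10 = -160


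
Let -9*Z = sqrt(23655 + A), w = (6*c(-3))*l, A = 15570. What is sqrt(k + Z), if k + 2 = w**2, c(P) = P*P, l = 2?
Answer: sqrt(104958 - 5*sqrt(1569))/3 ≈ 107.89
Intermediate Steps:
c(P) = P**2
w = 108 (w = (6*(-3)**2)*2 = (6*9)*2 = 54*2 = 108)
Z = -5*sqrt(1569)/9 (Z = -sqrt(23655 + 15570)/9 = -5*sqrt(1569)/9 ≈ -22.006)
k = 11662 (k = -2 + 108**2 = -2 + 11664 = 11662)
sqrt(k + Z) = sqrt(11662 - 5*sqrt(1569)/9)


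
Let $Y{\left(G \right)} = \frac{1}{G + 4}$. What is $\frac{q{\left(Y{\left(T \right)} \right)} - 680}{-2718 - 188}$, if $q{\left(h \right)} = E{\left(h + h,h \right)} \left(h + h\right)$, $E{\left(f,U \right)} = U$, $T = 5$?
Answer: $\frac{27539}{117693} \approx 0.23399$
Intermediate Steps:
$Y{\left(G \right)} = \frac{1}{4 + G}$
$q{\left(h \right)} = 2 h^{2}$ ($q{\left(h \right)} = h \left(h + h\right) = h 2 h = 2 h^{2}$)
$\frac{q{\left(Y{\left(T \right)} \right)} - 680}{-2718 - 188} = \frac{2 \left(\frac{1}{4 + 5}\right)^{2} - 680}{-2718 - 188} = \frac{2 \left(\frac{1}{9}\right)^{2} - 680}{-2906} = \left(\frac{2}{81} - 680\right) \left(- \frac{1}{2906}\right) = \left(- \frac{55078}{81}\right) \left(- \frac{1}{2906}\right) = \frac{27539}{117693}$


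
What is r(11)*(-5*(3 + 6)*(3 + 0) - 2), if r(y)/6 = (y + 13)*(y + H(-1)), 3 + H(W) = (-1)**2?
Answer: -177552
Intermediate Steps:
H(W) = -2 (H(W) = -3 + (-1)**2 = -3 + 1 = -2)
r(y) = 6*(-2 + y)*(13 + y) (r(y) = 6*((y + 13)*(y - 2)) = 6*((13 + y)*(-2 + y)) = 6*((-2 + y)*(13 + y)) = 6*(-2 + y)*(13 + y))
r(11)*(-5*(3 + 6)*(3 + 0) - 2) = (-156 + 6*11**2 + 66*11)*(-5*(3 + 6)*(3 + 0) - 2) = (-156 + 6*121 + 726)*(-45*3 - 2) = (-156 + 726 + 726)*(-5*27 - 2) = 1296*(-135 - 2) = 1296*(-137) = -177552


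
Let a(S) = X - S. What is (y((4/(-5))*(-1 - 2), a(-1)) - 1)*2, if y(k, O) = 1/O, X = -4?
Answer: -8/3 ≈ -2.6667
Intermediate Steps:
a(S) = -4 - S
(y((4/(-5))*(-1 - 2), a(-1)) - 1)*2 = (1/(-4 - 1*(-1)) - 1)*2 = (1/(-4 + 1) - 1)*2 = (1/(-3) - 1)*2 = (-⅓ - 1)*2 = -4/3*2 = -8/3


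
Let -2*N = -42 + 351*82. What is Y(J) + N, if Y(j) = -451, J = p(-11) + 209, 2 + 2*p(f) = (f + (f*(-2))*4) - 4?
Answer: -14821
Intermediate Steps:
p(f) = -3 - 7*f/2 (p(f) = -1 + ((f + (f*(-2))*4) - 4)/2 = -1 + ((f - 2*f*4) - 4)/2 = -1 + ((f - 8*f) - 4)/2 = -1 + (-7*f - 4)/2 = -1 + (-4 - 7*f)/2 = -1 + (-2 - 7*f/2) = -3 - 7*f/2)
J = 489/2 (J = (-3 - 7/2*(-11)) + 209 = (-3 + 77/2) + 209 = 71/2 + 209 = 489/2 ≈ 244.50)
N = -14370 (N = -(-42 + 351*82)/2 = -(-42 + 28782)/2 = -½*28740 = -14370)
Y(J) + N = -451 - 14370 = -14821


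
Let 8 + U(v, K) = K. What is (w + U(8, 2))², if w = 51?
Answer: 2025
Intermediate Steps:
U(v, K) = -8 + K
(w + U(8, 2))² = (51 + (-8 + 2))² = (51 - 6)² = 45² = 2025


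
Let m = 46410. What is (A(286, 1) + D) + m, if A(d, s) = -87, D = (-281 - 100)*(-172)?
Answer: 111855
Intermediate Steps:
D = 65532 (D = -381*(-172) = 65532)
(A(286, 1) + D) + m = (-87 + 65532) + 46410 = 65445 + 46410 = 111855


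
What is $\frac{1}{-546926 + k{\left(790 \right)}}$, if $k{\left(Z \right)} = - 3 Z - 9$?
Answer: $- \frac{1}{549305} \approx -1.8205 \cdot 10^{-6}$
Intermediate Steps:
$k{\left(Z \right)} = -9 - 3 Z$
$\frac{1}{-546926 + k{\left(790 \right)}} = \frac{1}{-546926 - 2379} = \frac{1}{-549305} = - \frac{1}{549305}$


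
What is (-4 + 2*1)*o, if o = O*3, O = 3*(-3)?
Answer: 54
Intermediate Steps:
O = -9
o = -27 (o = -9*3 = -27)
(-4 + 2*1)*o = (-4 + 2*1)*(-27) = (-4 + 2)*(-27) = -2*(-27) = 54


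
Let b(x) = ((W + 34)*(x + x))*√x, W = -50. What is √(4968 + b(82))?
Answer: 2*√(1242 - 656*√82) ≈ 137.09*I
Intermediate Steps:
b(x) = -32*x^(3/2) (b(x) = ((-50 + 34)*(x + x))*√x = (-32*x)*√x = -32*x^(3/2))
√(4968 + b(82)) = √(4968 - 2624*√82)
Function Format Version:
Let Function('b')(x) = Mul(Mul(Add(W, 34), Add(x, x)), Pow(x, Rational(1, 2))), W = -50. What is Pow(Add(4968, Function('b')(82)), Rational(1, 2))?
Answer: Mul(2, Pow(Add(1242, Mul(-656, Pow(82, Rational(1, 2)))), Rational(1, 2))) ≈ Mul(137.09, I)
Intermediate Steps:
Function('b')(x) = Mul(-32, Pow(x, Rational(3, 2))) (Function('b')(x) = Mul(Mul(Add(-50, 34), Add(x, x)), Pow(x, Rational(1, 2))) = Mul(Mul(-16, Mul(2, x)), Pow(x, Rational(1, 2))) = Mul(Mul(-32, x), Pow(x, Rational(1, 2))) = Mul(-32, Pow(x, Rational(3, 2))))
Pow(Add(4968, Function('b')(82)), Rational(1, 2)) = Pow(Add(4968, Mul(-32, Pow(82, Rational(3, 2)))), Rational(1, 2)) = Pow(Add(4968, Mul(-32, Mul(82, Pow(82, Rational(1, 2))))), Rational(1, 2)) = Pow(Add(4968, Mul(-2624, Pow(82, Rational(1, 2)))), Rational(1, 2))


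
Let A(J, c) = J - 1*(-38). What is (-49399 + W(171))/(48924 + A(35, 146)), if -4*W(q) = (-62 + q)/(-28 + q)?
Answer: -28256337/28026284 ≈ -1.0082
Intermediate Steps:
A(J, c) = 38 + J (A(J, c) = J + 38 = 38 + J)
W(q) = -(-62 + q)/(4*(-28 + q))
(-49399 + W(171))/(48924 + A(35, 146)) = (-49399 + (62 - 1*171)/(4*(-28 + 171)))/(48924 + (38 + 35)) = (-49399 + (¼)*(62 - 171)/143)/(48924 + 73) = (-49399 + (¼)*(1/143)*(-109))/48997 = (-49399 - 109/572)*(1/48997) = -28256337/572*1/48997 = -28256337/28026284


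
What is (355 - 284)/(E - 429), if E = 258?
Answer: -71/171 ≈ -0.41520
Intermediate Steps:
(355 - 284)/(E - 429) = (355 - 284)/(258 - 429) = 71/(-171) = 71*(-1/171) = -71/171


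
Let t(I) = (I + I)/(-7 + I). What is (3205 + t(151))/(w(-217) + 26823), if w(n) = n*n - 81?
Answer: 13583/312696 ≈ 0.043438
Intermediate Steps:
t(I) = 2*I/(-7 + I) (t(I) = (2*I)/(-7 + I) = 2*I/(-7 + I))
w(n) = -81 + n**2 (w(n) = n**2 - 81 = -81 + n**2)
(3205 + t(151))/(w(-217) + 26823) = (3205 + 2*151/(-7 + 151))/((-81 + (-217)**2) + 26823) = (3205 + 2*151/144)/((-81 + 47089) + 26823) = (3205 + 2*151*(1/144))/(47008 + 26823) = (3205 + 151/72)/73831 = (230911/72)*(1/73831) = 13583/312696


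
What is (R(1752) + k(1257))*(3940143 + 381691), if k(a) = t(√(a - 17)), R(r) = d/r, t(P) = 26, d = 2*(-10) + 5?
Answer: 32800559143/292 ≈ 1.1233e+8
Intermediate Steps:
d = -15 (d = -20 + 5 = -15)
R(r) = -15/r
k(a) = 26
(R(1752) + k(1257))*(3940143 + 381691) = (-15/1752 + 26)*(3940143 + 381691) = (-15*1/1752 + 26)*4321834 = (-5/584 + 26)*4321834 = (15179/584)*4321834 = 32800559143/292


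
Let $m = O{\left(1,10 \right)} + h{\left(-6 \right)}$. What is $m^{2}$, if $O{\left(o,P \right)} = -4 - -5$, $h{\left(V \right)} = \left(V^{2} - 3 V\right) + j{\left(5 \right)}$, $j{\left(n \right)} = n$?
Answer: $3600$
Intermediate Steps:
$h{\left(V \right)} = 5 + V^{2} - 3 V$ ($h{\left(V \right)} = \left(V^{2} - 3 V\right) + 5 = 5 + V^{2} - 3 V$)
$O{\left(o,P \right)} = 1$ ($O{\left(o,P \right)} = -4 + 5 = 1$)
$m = 60$ ($m = 1 + \left(5 + \left(-6\right)^{2} - -18\right) = 1 + \left(5 + 36 + 18\right) = 1 + 59 = 60$)
$m^{2} = 60^{2} = 3600$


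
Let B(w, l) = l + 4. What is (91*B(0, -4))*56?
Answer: 0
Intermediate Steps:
B(w, l) = 4 + l
(91*B(0, -4))*56 = (91*(4 - 4))*56 = (91*0)*56 = 0*56 = 0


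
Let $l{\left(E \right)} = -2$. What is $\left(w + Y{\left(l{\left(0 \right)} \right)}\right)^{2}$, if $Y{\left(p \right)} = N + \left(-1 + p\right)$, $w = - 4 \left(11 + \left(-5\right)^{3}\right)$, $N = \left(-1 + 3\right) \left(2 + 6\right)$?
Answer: $219961$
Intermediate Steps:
$N = 16$ ($N = 2 \cdot 8 = 16$)
$w = 456$ ($w = - 4 \left(11 - 125\right) = \left(-4\right) \left(-114\right) = 456$)
$Y{\left(p \right)} = 15 + p$ ($Y{\left(p \right)} = 16 + \left(-1 + p\right) = 15 + p$)
$\left(w + Y{\left(l{\left(0 \right)} \right)}\right)^{2} = \left(456 + \left(15 - 2\right)\right)^{2} = \left(456 + 13\right)^{2} = 469^{2} = 219961$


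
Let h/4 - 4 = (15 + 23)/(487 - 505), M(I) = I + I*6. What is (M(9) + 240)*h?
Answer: 6868/3 ≈ 2289.3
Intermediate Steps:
M(I) = 7*I (M(I) = I + 6*I = 7*I)
h = 68/9 (h = 16 + 4*((15 + 23)/(487 - 505)) = 16 + 4*(38/(-18)) = 16 + 4*(38*(-1/18)) = 16 + 4*(-19/9) = 16 - 76/9 = 68/9 ≈ 7.5556)
(M(9) + 240)*h = (7*9 + 240)*(68/9) = (63 + 240)*(68/9) = 303*(68/9) = 6868/3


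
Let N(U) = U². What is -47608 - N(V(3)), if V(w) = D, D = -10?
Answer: -47708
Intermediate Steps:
V(w) = -10
-47608 - N(V(3)) = -47608 - 1*(-10)² = -47608 - 1*100 = -47608 - 100 = -47708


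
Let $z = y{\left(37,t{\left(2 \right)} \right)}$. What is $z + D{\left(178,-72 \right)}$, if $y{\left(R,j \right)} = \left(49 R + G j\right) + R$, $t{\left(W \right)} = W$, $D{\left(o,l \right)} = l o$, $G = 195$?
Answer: $-10576$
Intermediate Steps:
$y{\left(R,j \right)} = 50 R + 195 j$ ($y{\left(R,j \right)} = \left(49 R + 195 j\right) + R = 50 R + 195 j$)
$z = 2240$ ($z = 50 \cdot 37 + 195 \cdot 2 = 1850 + 390 = 2240$)
$z + D{\left(178,-72 \right)} = 2240 - 12816 = -10576$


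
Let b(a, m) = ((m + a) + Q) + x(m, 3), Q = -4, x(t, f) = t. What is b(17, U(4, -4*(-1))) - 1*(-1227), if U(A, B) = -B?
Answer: 1232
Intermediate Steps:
b(a, m) = -4 + a + 2*m (b(a, m) = ((m + a) - 4) + m = ((a + m) - 4) + m = (-4 + a + m) + m = -4 + a + 2*m)
b(17, U(4, -4*(-1))) - 1*(-1227) = (-4 + 17 + 2*(-(-4)*(-1))) - 1*(-1227) = (-4 + 17 + 2*(-1*4)) + 1227 = (-4 + 17 + 2*(-4)) + 1227 = (-4 + 17 - 8) + 1227 = 5 + 1227 = 1232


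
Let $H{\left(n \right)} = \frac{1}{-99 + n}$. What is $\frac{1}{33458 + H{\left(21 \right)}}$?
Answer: $\frac{78}{2609723} \approx 2.9888 \cdot 10^{-5}$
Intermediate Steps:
$\frac{1}{33458 + H{\left(21 \right)}} = \frac{1}{33458 + \frac{1}{-99 + 21}} = \frac{1}{33458 + \frac{1}{-78}} = \frac{1}{33458 - \frac{1}{78}} = \frac{1}{\frac{2609723}{78}} = \frac{78}{2609723}$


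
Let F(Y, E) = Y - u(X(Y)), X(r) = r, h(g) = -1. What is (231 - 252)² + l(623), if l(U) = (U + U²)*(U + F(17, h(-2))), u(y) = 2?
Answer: 248024217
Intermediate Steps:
F(Y, E) = -2 + Y (F(Y, E) = Y - 1*2 = Y - 2 = -2 + Y)
l(U) = (15 + U)*(U + U²) (l(U) = (U + U²)*(U + (-2 + 17)) = (U + U²)*(U + 15) = (U + U²)*(15 + U) = (15 + U)*(U + U²))
(231 - 252)² + l(623) = (231 - 252)² + 623*(15 + 623² + 16*623) = (-21)² + 623*(15 + 388129 + 9968) = 441 + 623*398112 = 441 + 248023776 = 248024217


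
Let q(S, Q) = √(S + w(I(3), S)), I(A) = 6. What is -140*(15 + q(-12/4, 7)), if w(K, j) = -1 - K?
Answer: -2100 - 140*I*√10 ≈ -2100.0 - 442.72*I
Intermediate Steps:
q(S, Q) = √(-7 + S) (q(S, Q) = √(S + (-1 - 1*6)) = √(S + (-1 - 6)) = √(S - 7) = √(-7 + S))
-140*(15 + q(-12/4, 7)) = -140*(15 + √(-7 - 12/4)) = -140*(15 + √(-7 - 12*¼)) = -140*(15 + √(-7 - 3)) = -140*(15 + √(-10)) = -140*(15 + I*√10) = -2100 - 140*I*√10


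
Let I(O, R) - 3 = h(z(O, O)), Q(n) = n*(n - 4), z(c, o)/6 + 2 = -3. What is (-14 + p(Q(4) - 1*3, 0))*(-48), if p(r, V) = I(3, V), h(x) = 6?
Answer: 240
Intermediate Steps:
z(c, o) = -30 (z(c, o) = -12 + 6*(-3) = -12 - 18 = -30)
Q(n) = n*(-4 + n)
I(O, R) = 9 (I(O, R) = 3 + 6 = 9)
p(r, V) = 9
(-14 + p(Q(4) - 1*3, 0))*(-48) = (-14 + 9)*(-48) = -5*(-48) = 240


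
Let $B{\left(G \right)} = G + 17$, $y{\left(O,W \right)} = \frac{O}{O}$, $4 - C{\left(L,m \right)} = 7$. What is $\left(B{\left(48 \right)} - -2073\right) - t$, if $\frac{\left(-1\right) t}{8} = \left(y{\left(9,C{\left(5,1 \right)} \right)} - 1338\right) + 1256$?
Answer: $1490$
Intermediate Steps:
$C{\left(L,m \right)} = -3$ ($C{\left(L,m \right)} = 4 - 7 = -3$)
$y{\left(O,W \right)} = 1$
$B{\left(G \right)} = 17 + G$
$t = 648$ ($t = - 8 \left(\left(1 - 1338\right) + 1256\right) = - 8 \left(-1337 + 1256\right) = \left(-8\right) \left(-81\right) = 648$)
$\left(B{\left(48 \right)} - -2073\right) - t = \left(\left(17 + 48\right) - -2073\right) - 648 = \left(65 + 2073\right) - 648 = 2138 - 648 = 1490$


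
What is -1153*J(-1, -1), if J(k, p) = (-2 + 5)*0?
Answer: 0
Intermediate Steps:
J(k, p) = 0 (J(k, p) = 3*0 = 0)
-1153*J(-1, -1) = -1153*0 = 0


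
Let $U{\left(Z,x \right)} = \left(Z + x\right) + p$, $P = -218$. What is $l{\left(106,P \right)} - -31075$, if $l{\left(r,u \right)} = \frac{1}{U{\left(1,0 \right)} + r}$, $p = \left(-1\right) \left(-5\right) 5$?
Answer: $\frac{4101901}{132} \approx 31075.0$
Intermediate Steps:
$p = 25$ ($p = 5 \cdot 5 = 25$)
$U{\left(Z,x \right)} = 25 + Z + x$ ($U{\left(Z,x \right)} = \left(Z + x\right) + 25 = 25 + Z + x$)
$l{\left(r,u \right)} = \frac{1}{26 + r}$ ($l{\left(r,u \right)} = \frac{1}{\left(25 + 1 + 0\right) + r} = \frac{1}{26 + r}$)
$l{\left(106,P \right)} - -31075 = \frac{1}{26 + 106} - -31075 = \frac{1}{132} + 31075 = \frac{4101901}{132}$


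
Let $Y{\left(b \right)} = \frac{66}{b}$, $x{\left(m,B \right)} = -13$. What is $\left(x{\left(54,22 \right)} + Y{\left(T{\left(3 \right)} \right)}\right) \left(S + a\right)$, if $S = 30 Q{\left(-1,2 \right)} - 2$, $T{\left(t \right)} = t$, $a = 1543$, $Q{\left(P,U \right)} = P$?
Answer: $13599$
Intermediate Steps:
$S = -32$ ($S = 30 \left(-1\right) - 2 = -30 - 2 = -32$)
$\left(x{\left(54,22 \right)} + Y{\left(T{\left(3 \right)} \right)}\right) \left(S + a\right) = \left(-13 + \frac{66}{3}\right) \left(-32 + 1543\right) = \left(-13 + 66 \cdot \frac{1}{3}\right) 1511 = \left(-13 + 22\right) 1511 = 9 \cdot 1511 = 13599$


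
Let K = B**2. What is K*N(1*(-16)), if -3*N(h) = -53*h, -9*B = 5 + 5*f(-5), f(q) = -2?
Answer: -21200/243 ≈ -87.243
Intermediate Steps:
B = 5/9 (B = -(5 + 5*(-2))/9 = -(5 - 10)/9 = -1/9*(-5) = 5/9 ≈ 0.55556)
N(h) = 53*h/3 (N(h) = -(-53)*h/3 = 53*h/3)
K = 25/81 (K = (5/9)**2 = 25/81 ≈ 0.30864)
K*N(1*(-16)) = 25*(53*(1*(-16))/3)/81 = 25*((53/3)*(-16))/81 = (25/81)*(-848/3) = -21200/243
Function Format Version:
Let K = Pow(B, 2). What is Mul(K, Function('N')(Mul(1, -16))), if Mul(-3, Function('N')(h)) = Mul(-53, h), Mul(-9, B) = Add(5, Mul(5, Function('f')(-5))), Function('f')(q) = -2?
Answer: Rational(-21200, 243) ≈ -87.243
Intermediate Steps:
B = Rational(5, 9) (B = Mul(Rational(-1, 9), Add(5, Mul(5, -2))) = Mul(Rational(-1, 9), Add(5, -10)) = Mul(Rational(-1, 9), -5) = Rational(5, 9) ≈ 0.55556)
Function('N')(h) = Mul(Rational(53, 3), h) (Function('N')(h) = Mul(Rational(-1, 3), Mul(-53, h)) = Mul(Rational(53, 3), h))
K = Rational(25, 81) (K = Pow(Rational(5, 9), 2) = Rational(25, 81) ≈ 0.30864)
Mul(K, Function('N')(Mul(1, -16))) = Mul(Rational(25, 81), Mul(Rational(53, 3), Mul(1, -16))) = Mul(Rational(25, 81), Mul(Rational(53, 3), -16)) = Mul(Rational(25, 81), Rational(-848, 3)) = Rational(-21200, 243)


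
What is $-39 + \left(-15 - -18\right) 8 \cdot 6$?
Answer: $105$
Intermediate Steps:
$-39 + \left(-15 - -18\right) 8 \cdot 6 = -39 + \left(-15 + 18\right) 48 = -39 + 3 \cdot 48 = -39 + 144 = 105$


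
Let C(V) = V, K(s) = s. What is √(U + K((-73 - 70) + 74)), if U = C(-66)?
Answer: 3*I*√15 ≈ 11.619*I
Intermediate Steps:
U = -66
√(U + K((-73 - 70) + 74)) = √(-66 + ((-73 - 70) + 74)) = √(-66 + (-143 + 74)) = √(-66 - 69) = √(-135) = 3*I*√15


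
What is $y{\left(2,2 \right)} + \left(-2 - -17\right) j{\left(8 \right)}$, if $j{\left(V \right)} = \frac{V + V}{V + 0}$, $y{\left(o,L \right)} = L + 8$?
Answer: $40$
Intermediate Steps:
$y{\left(o,L \right)} = 8 + L$
$j{\left(V \right)} = 2$ ($j{\left(V \right)} = \frac{2 V}{V} = 2$)
$y{\left(2,2 \right)} + \left(-2 - -17\right) j{\left(8 \right)} = \left(8 + 2\right) + \left(-2 - -17\right) 2 = 10 + \left(-2 + 17\right) 2 = 10 + 15 \cdot 2 = 10 + 30 = 40$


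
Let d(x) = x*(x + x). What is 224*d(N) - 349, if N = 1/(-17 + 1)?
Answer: -1389/4 ≈ -347.25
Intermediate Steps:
N = -1/16 (N = 1/(-16) = -1/16 ≈ -0.062500)
d(x) = 2*x**2 (d(x) = x*(2*x) = 2*x**2)
224*d(N) - 349 = 224*(2*(-1/16)**2) - 349 = 224*(2*(1/256)) - 349 = 224*(1/128) - 349 = 7/4 - 349 = -1389/4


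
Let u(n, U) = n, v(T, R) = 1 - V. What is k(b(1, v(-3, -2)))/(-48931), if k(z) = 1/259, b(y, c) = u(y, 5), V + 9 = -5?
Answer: -1/12673129 ≈ -7.8907e-8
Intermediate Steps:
V = -14 (V = -9 - 5 = -14)
v(T, R) = 15 (v(T, R) = 1 - 1*(-14) = 1 + 14 = 15)
b(y, c) = y
k(z) = 1/259
k(b(1, v(-3, -2)))/(-48931) = (1/259)/(-48931) = (1/259)*(-1/48931) = -1/12673129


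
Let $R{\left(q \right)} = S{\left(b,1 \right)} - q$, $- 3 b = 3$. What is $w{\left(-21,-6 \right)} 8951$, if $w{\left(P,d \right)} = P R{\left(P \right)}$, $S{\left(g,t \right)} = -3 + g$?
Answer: $-3195507$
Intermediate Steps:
$b = -1$ ($b = \left(- \frac{1}{3}\right) 3 = -1$)
$R{\left(q \right)} = -4 - q$ ($R{\left(q \right)} = \left(-3 - 1\right) - q = -4 - q$)
$w{\left(P,d \right)} = P \left(-4 - P\right)$
$w{\left(-21,-6 \right)} 8951 = \left(-1\right) \left(-21\right) \left(4 - 21\right) 8951 = \left(-1\right) \left(-21\right) \left(-17\right) 8951 = \left(-357\right) 8951 = -3195507$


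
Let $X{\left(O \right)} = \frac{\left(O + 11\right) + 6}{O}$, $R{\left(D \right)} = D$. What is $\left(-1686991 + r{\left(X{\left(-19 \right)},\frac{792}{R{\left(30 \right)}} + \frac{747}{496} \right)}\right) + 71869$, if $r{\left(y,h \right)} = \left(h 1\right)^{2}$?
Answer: $- \frac{9928856739951}{6150400} \approx -1.6143 \cdot 10^{6}$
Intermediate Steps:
$X{\left(O \right)} = \frac{17 + O}{O}$ ($X{\left(O \right)} = \frac{\left(11 + O\right) + 6}{O} = \frac{17 + O}{O}$)
$r{\left(y,h \right)} = h^{2}$
$\left(-1686991 + r{\left(X{\left(-19 \right)},\frac{792}{R{\left(30 \right)}} + \frac{747}{496} \right)}\right) + 71869 = \left(-1686991 + \left(\frac{792}{30} + \frac{747}{496}\right)^{2}\right) + 71869 = \left(-1686991 + \left(792 \cdot \frac{1}{30} + 747 \cdot \frac{1}{496}\right)^{2}\right) + 71869 = \left(-1686991 + \left(\frac{132}{5} + \frac{747}{496}\right)^{2}\right) + 71869 = \left(-1686991 + \left(\frac{69207}{2480}\right)^{2}\right) + 71869 = \left(-1686991 + \frac{4789608849}{6150400}\right) + 71869 = - \frac{10370879837551}{6150400} + 71869 = - \frac{9928856739951}{6150400}$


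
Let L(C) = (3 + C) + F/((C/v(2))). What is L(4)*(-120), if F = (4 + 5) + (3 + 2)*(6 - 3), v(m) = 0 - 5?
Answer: 2760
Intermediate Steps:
v(m) = -5
F = 24 (F = 9 + 5*3 = 9 + 15 = 24)
L(C) = 3 + C - 120/C (L(C) = (3 + C) + 24/((C/(-5))) = (3 + C) + 24/((C*(-⅕))) = (3 + C) + 24/((-C/5)) = (3 + C) + 24*(-5/C) = (3 + C) - 120/C = 3 + C - 120/C)
L(4)*(-120) = (3 + 4 - 120/4)*(-120) = (3 + 4 - 120*¼)*(-120) = (3 + 4 - 30)*(-120) = -23*(-120) = 2760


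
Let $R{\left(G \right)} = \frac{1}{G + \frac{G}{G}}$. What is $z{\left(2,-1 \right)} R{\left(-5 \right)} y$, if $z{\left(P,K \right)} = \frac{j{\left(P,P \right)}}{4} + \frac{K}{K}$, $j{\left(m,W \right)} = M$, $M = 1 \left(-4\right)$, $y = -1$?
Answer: $0$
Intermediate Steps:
$M = -4$
$j{\left(m,W \right)} = -4$
$R{\left(G \right)} = \frac{1}{1 + G}$ ($R{\left(G \right)} = \frac{1}{G + 1} = \frac{1}{1 + G}$)
$z{\left(P,K \right)} = 0$ ($z{\left(P,K \right)} = - \frac{4}{4} + \frac{K}{K} = \left(-4\right) \frac{1}{4} + 1 = -1 + 1 = 0$)
$z{\left(2,-1 \right)} R{\left(-5 \right)} y = \frac{0}{1 - 5} \left(-1\right) = \frac{0}{-4} \left(-1\right) = 0 \left(- \frac{1}{4}\right) \left(-1\right) = 0 \left(-1\right) = 0$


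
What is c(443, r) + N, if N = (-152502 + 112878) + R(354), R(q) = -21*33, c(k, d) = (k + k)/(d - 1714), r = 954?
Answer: -15320903/380 ≈ -40318.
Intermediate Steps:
c(k, d) = 2*k/(-1714 + d) (c(k, d) = (2*k)/(-1714 + d) = 2*k/(-1714 + d))
R(q) = -693
N = -40317 (N = (-152502 + 112878) - 693 = -39624 - 693 = -40317)
c(443, r) + N = 2*443/(-1714 + 954) - 40317 = 2*443/(-760) - 40317 = 2*443*(-1/760) - 40317 = -443/380 - 40317 = -15320903/380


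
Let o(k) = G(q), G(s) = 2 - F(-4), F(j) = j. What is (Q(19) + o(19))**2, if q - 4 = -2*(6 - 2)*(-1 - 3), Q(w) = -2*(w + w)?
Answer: 4900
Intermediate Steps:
Q(w) = -4*w
q = 36 (q = 4 - 2*(6 - 2)*(-1 - 3) = 4 - 8*(-4) = 4 - 2*(-16) = 4 + 32 = 36)
G(s) = 6 (G(s) = 2 - 1*(-4) = 2 + 4 = 6)
o(k) = 6
(Q(19) + o(19))**2 = (-4*19 + 6)**2 = (-76 + 6)**2 = (-70)**2 = 4900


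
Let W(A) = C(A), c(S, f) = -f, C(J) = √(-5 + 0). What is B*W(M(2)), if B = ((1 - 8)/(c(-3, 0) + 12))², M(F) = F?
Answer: 49*I*√5/144 ≈ 0.76088*I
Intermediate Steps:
C(J) = I*√5 (C(J) = √(-5) = I*√5)
W(A) = I*√5
B = 49/144 (B = ((1 - 8)/(-1*0 + 12))² = (-7/(0 + 12))² = (-7/12)² = 49/144 ≈ 0.34028)
B*W(M(2)) = 49*(I*√5)/144 = 49*I*√5/144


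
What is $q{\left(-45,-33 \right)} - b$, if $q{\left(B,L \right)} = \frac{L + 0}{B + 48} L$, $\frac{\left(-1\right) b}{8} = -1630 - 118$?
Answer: $-13621$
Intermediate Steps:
$b = 13984$ ($b = - 8 \left(-1630 - 118\right) = \left(-8\right) \left(-1748\right) = 13984$)
$q{\left(B,L \right)} = \frac{L^{2}}{48 + B}$ ($q{\left(B,L \right)} = \frac{L}{48 + B} L = \frac{L^{2}}{48 + B}$)
$q{\left(-45,-33 \right)} - b = \frac{\left(-33\right)^{2}}{48 - 45} - 13984 = \frac{1089}{3} - 13984 = 1089 \cdot \frac{1}{3} - 13984 = 363 - 13984 = -13621$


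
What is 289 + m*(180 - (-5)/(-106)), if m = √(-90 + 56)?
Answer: 289 + 19075*I*√34/106 ≈ 289.0 + 1049.3*I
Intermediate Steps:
m = I*√34 (m = √(-34) = I*√34 ≈ 5.8309*I)
289 + m*(180 - (-5)/(-106)) = 289 + (I*√34)*(180 - (-5)/(-106)) = 289 + (I*√34)*(180 - (-5)*(-1)/106) = 289 + (I*√34)*(180 - 1*5/106) = 289 + (I*√34)*(180 - 5/106) = 289 + (I*√34)*(19075/106) = 289 + 19075*I*√34/106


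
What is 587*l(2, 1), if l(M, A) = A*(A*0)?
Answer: 0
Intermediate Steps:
l(M, A) = 0 (l(M, A) = A*0 = 0)
587*l(2, 1) = 587*0 = 0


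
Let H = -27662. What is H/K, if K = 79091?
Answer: -27662/79091 ≈ -0.34975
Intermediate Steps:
H/K = -27662/79091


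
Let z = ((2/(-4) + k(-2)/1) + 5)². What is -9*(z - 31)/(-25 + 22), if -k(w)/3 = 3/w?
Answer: 150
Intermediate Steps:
k(w) = -9/w
z = 81 (z = ((2/(-4) - 9/(-2)/1) + 5)² = ((2*(-¼) - 9*(-½)*1) + 5)² = ((-½ + (9/2)*1) + 5)² = ((-½ + 9/2) + 5)² = (4 + 5)² = 9² = 81)
-9*(z - 31)/(-25 + 22) = -9*(81 - 31)/(-25 + 22) = -450/(-3) = -450*(-1)/3 = -9*(-50/3) = 150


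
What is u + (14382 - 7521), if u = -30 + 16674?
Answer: 23505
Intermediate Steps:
u = 16644
u + (14382 - 7521) = 16644 + (14382 - 7521) = 16644 + 6861 = 23505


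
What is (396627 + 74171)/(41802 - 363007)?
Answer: -2074/1415 ≈ -1.4657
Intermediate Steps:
(396627 + 74171)/(41802 - 363007) = 470798/(-321205) = 470798*(-1/321205) = -2074/1415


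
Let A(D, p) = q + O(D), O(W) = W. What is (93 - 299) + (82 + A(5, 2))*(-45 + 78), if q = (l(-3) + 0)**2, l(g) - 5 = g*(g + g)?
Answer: 20122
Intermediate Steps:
l(g) = 5 + 2*g**2 (l(g) = 5 + g*(g + g) = 5 + g*(2*g) = 5 + 2*g**2)
q = 529 (q = ((5 + 2*(-3)**2) + 0)**2 = ((5 + 2*9) + 0)**2 = ((5 + 18) + 0)**2 = (23 + 0)**2 = 23**2 = 529)
A(D, p) = 529 + D
(93 - 299) + (82 + A(5, 2))*(-45 + 78) = (93 - 299) + (82 + (529 + 5))*(-45 + 78) = -206 + (82 + 534)*33 = -206 + 616*33 = -206 + 20328 = 20122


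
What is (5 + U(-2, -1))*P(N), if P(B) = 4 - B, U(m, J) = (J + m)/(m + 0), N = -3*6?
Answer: 143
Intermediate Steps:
N = -18
U(m, J) = (J + m)/m
(5 + U(-2, -1))*P(N) = (5 + (-1 - 2)/(-2))*(4 - 1*(-18)) = (5 - 1/2*(-3))*(4 + 18) = (5 + 3/2)*22 = (13/2)*22 = 143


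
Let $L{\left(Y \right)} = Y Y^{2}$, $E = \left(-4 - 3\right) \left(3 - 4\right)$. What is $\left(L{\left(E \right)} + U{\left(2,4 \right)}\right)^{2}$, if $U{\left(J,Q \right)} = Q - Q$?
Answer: $117649$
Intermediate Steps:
$E = 7$ ($E = \left(-7\right) \left(-1\right) = 7$)
$U{\left(J,Q \right)} = 0$
$L{\left(Y \right)} = Y^{3}$
$\left(L{\left(E \right)} + U{\left(2,4 \right)}\right)^{2} = \left(7^{3} + 0\right)^{2} = \left(343 + 0\right)^{2} = 343^{2} = 117649$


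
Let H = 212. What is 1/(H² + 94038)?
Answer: 1/138982 ≈ 7.1952e-6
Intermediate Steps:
1/(H² + 94038) = 1/(212² + 94038) = 1/(44944 + 94038) = 1/138982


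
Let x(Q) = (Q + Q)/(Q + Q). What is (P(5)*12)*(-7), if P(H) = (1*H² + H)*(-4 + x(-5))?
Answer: 7560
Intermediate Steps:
x(Q) = 1 (x(Q) = (2*Q)/((2*Q)) = (2*Q)*(1/(2*Q)) = 1)
P(H) = -3*H - 3*H² (P(H) = (1*H² + H)*(-4 + 1) = (H² + H)*(-3) = (H + H²)*(-3) = -3*H - 3*H²)
(P(5)*12)*(-7) = ((3*5*(-1 - 1*5))*12)*(-7) = ((3*5*(-1 - 5))*12)*(-7) = ((3*5*(-6))*12)*(-7) = -90*12*(-7) = -1080*(-7) = 7560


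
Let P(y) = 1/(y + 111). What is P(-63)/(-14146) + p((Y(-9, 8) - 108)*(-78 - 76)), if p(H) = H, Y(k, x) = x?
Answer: 10456723199/679008 ≈ 15400.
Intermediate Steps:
P(y) = 1/(111 + y)
P(-63)/(-14146) + p((Y(-9, 8) - 108)*(-78 - 76)) = 1/((111 - 63)*(-14146)) + (8 - 108)*(-78 - 76) = -1/14146/48 - 100*(-154) = (1/48)*(-1/14146) + 15400 = -1/679008 + 15400 = 10456723199/679008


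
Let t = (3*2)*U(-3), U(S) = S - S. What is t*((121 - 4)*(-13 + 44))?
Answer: 0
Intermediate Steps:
U(S) = 0
t = 0 (t = (3*2)*0 = 6*0 = 0)
t*((121 - 4)*(-13 + 44)) = 0*((121 - 4)*(-13 + 44)) = 0*(117*31) = 0*3627 = 0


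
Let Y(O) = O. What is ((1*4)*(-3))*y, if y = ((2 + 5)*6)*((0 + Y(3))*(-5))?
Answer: 7560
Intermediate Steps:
y = -630 (y = ((2 + 5)*6)*((0 + 3)*(-5)) = (7*6)*(3*(-5)) = 42*(-15) = -630)
((1*4)*(-3))*y = ((1*4)*(-3))*(-630) = (4*(-3))*(-630) = -12*(-630) = 7560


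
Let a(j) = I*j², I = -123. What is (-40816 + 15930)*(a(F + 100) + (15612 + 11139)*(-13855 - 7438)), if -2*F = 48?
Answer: 14192970853026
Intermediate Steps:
F = -24 (F = -½*48 = -24)
a(j) = -123*j²
(-40816 + 15930)*(a(F + 100) + (15612 + 11139)*(-13855 - 7438)) = (-40816 + 15930)*(-123*(-24 + 100)² + (15612 + 11139)*(-13855 - 7438)) = -24886*(-123*76² + 26751*(-21293)) = -24886*(-123*5776 - 569609043) = -24886*(-710448 - 569609043) = -24886*(-570319491) = 14192970853026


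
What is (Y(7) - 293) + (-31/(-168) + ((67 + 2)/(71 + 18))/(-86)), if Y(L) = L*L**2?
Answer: 32259641/642936 ≈ 50.176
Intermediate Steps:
Y(L) = L**3
(Y(7) - 293) + (-31/(-168) + ((67 + 2)/(71 + 18))/(-86)) = (7**3 - 293) + (-31/(-168) + ((67 + 2)/(71 + 18))/(-86)) = (343 - 293) + (-31*(-1/168) + (69/89)*(-1/86)) = 50 + (31/168 + (69*(1/89))*(-1/86)) = 50 + (31/168 + (69/89)*(-1/86)) = 50 + (31/168 - 69/7654) = 50 + 112841/642936 = 32259641/642936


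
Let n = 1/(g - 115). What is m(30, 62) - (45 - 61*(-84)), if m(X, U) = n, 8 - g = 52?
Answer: -821872/159 ≈ -5169.0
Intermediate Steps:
g = -44 (g = 8 - 1*52 = 8 - 52 = -44)
n = -1/159 (n = 1/(-44 - 115) = 1/(-159) = -1/159 ≈ -0.0062893)
m(X, U) = -1/159
m(30, 62) - (45 - 61*(-84)) = -1/159 - (45 - 61*(-84)) = -1/159 - (45 + 5124) = -1/159 - 1*5169 = -1/159 - 5169 = -821872/159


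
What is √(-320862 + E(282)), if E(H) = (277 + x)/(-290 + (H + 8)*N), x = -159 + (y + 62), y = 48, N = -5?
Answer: I*√6746126305/145 ≈ 566.45*I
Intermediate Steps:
x = -49 (x = -159 + (48 + 62) = -159 + 110 = -49)
E(H) = 228/(-330 - 5*H) (E(H) = (277 - 49)/(-290 + (H + 8)*(-5)) = 228/(-290 + (8 + H)*(-5)) = 228/(-290 + (-40 - 5*H)) = 228/(-330 - 5*H))
√(-320862 + E(282)) = √(-320862 + 228/(5*(-66 - 1*282))) = √(-320862 + 228/(5*(-66 - 282))) = √(-320862 + (228/5)/(-348)) = √(-320862 + (228/5)*(-1/348)) = √(-320862 - 19/145) = √(-46525009/145) = I*√6746126305/145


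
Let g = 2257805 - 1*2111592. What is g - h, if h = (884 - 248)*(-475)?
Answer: 448313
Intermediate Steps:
g = 146213 (g = 2257805 - 2111592 = 146213)
h = -302100 (h = 636*(-475) = -302100)
g - h = 146213 - 1*(-302100) = 146213 + 302100 = 448313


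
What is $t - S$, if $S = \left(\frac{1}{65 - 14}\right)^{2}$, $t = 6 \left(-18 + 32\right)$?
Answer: $\frac{218483}{2601} \approx 84.0$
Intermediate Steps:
$t = 84$ ($t = 6 \cdot 14 = 84$)
$S = \frac{1}{2601}$ ($S = \left(\frac{1}{51}\right)^{2} = \frac{1}{2601} \approx 0.00038447$)
$t - S = 84 - \frac{1}{2601} = \frac{218483}{2601}$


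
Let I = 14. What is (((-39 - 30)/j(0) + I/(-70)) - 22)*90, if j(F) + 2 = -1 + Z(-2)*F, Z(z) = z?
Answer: 72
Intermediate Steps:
j(F) = -3 - 2*F (j(F) = -2 + (-1 - 2*F) = -3 - 2*F)
(((-39 - 30)/j(0) + I/(-70)) - 22)*90 = (((-39 - 30)/(-3 - 2*0) + 14/(-70)) - 22)*90 = ((-69/(-3 + 0) + 14*(-1/70)) - 22)*90 = ((-69/(-3) - ⅕) - 22)*90 = ((-69*(-⅓) - ⅕) - 22)*90 = ((23 - ⅕) - 22)*90 = (114/5 - 22)*90 = (⅘)*90 = 72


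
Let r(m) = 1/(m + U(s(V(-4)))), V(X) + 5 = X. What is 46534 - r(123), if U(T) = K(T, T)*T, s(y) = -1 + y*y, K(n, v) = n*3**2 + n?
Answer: 2983899681/64123 ≈ 46534.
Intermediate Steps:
V(X) = -5 + X
K(n, v) = 10*n (K(n, v) = n*9 + n = 9*n + n = 10*n)
s(y) = -1 + y**2
U(T) = 10*T**2 (U(T) = (10*T)*T = 10*T**2)
r(m) = 1/(64000 + m) (r(m) = 1/(m + 10*(-1 + (-5 - 4)**2)**2) = 1/(m + 10*(-1 + (-9)**2)**2) = 1/(m + 10*(-1 + 81)**2) = 1/(m + 10*80**2) = 1/(m + 10*6400) = 1/(m + 64000) = 1/(64000 + m))
46534 - r(123) = 46534 - 1/(64000 + 123) = 46534 - 1/64123 = 2983899681/64123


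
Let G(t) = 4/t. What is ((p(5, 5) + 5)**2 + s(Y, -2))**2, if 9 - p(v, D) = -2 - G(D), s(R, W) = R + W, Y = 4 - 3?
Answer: 49434961/625 ≈ 79096.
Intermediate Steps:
Y = 1
p(v, D) = 11 + 4/D (p(v, D) = 9 - (-2 - 4/D) = 9 + (2 + 4/D) = 11 + 4/D)
((p(5, 5) + 5)**2 + s(Y, -2))**2 = (((11 + 4/5) + 5)**2 + (1 - 2))**2 = (((11 + 4*(1/5)) + 5)**2 - 1)**2 = (((11 + 4/5) + 5)**2 - 1)**2 = ((59/5 + 5)**2 - 1)**2 = ((84/5)**2 - 1)**2 = (7056/25 - 1)**2 = (7031/25)**2 = 49434961/625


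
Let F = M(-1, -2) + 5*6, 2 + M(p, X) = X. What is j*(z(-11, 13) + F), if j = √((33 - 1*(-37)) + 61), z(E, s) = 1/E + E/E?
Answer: 296*√131/11 ≈ 307.99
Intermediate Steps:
M(p, X) = -2 + X
z(E, s) = 1 + 1/E (z(E, s) = 1/E + 1 = 1 + 1/E)
j = √131 (j = √((33 + 37) + 61) = √(70 + 61) = √131 ≈ 11.446)
F = 26 (F = (-2 - 2) + 5*6 = -4 + 30 = 26)
j*(z(-11, 13) + F) = √131*((1 - 11)/(-11) + 26) = √131*(-1/11*(-10) + 26) = √131*(10/11 + 26) = √131*(296/11) = 296*√131/11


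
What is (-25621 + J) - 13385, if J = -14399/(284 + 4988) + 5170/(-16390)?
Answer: -30642698403/785528 ≈ -39009.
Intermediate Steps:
J = -2393235/785528 (J = -14399/5272 + 5170*(-1/16390) = -14399*1/5272 - 47/149 = -14399/5272 - 47/149 = -2393235/785528 ≈ -3.0467)
(-25621 + J) - 13385 = (-25621 - 2393235/785528) - 13385 = -20128406123/785528 - 13385 = -30642698403/785528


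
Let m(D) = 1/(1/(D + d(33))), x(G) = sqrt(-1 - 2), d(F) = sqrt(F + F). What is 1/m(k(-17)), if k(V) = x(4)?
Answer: 1/(sqrt(66) + I*sqrt(3)) ≈ 0.11774 - 0.025102*I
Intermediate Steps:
d(F) = sqrt(2)*sqrt(F) (d(F) = sqrt(2*F) = sqrt(2)*sqrt(F))
x(G) = I*sqrt(3) (x(G) = sqrt(-3) = I*sqrt(3))
k(V) = I*sqrt(3)
m(D) = D + sqrt(66) (m(D) = 1/(1/(D + sqrt(2)*sqrt(33))) = 1/(1/(D + sqrt(66))) = D + sqrt(66))
1/m(k(-17)) = 1/(I*sqrt(3) + sqrt(66)) = 1/(sqrt(66) + I*sqrt(3))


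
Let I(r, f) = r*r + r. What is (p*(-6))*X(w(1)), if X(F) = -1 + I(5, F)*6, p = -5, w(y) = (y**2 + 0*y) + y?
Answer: 5370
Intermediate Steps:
I(r, f) = r + r**2 (I(r, f) = r**2 + r = r + r**2)
w(y) = y + y**2 (w(y) = (y**2 + 0) + y = y**2 + y = y + y**2)
X(F) = 179 (X(F) = -1 + (5*(1 + 5))*6 = -1 + (5*6)*6 = -1 + 30*6 = -1 + 180 = 179)
(p*(-6))*X(w(1)) = -5*(-6)*179 = 30*179 = 5370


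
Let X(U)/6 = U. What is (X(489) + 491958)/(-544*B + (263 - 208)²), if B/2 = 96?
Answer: -494892/101423 ≈ -4.8795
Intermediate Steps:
X(U) = 6*U
B = 192 (B = 2*96 = 192)
(X(489) + 491958)/(-544*B + (263 - 208)²) = (6*489 + 491958)/(-544*192 + (263 - 208)²) = (2934 + 491958)/(-104448 + 55²) = 494892/(-104448 + 3025) = 494892/(-101423) = 494892*(-1/101423) = -494892/101423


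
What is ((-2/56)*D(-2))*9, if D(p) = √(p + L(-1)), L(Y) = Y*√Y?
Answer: -9*√(-2 - I)/28 ≈ -0.11043 + 0.46779*I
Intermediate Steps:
L(Y) = Y^(3/2)
D(p) = √(p - I) (D(p) = √(p + (-1)^(3/2)) = √(p - I))
((-2/56)*D(-2))*9 = ((-2/56)*√(-2 - I))*9 = ((-2*1/56)*√(-2 - I))*9 = -√(-2 - I)/28*9 = -9*√(-2 - I)/28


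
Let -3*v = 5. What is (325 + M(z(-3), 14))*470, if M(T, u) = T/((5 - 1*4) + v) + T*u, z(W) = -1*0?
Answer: 152750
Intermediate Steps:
v = -5/3 (v = -1/3*5 = -5/3 ≈ -1.6667)
z(W) = 0
M(T, u) = -3*T/2 + T*u (M(T, u) = T/((5 - 1*4) - 5/3) + T*u = T/((5 - 4) - 5/3) + T*u = T/(1 - 5/3) + T*u = T/(-2/3) + T*u = -3*T/2 + T*u)
(325 + M(z(-3), 14))*470 = (325 + (1/2)*0*(-3 + 2*14))*470 = (325 + (1/2)*0*(-3 + 28))*470 = (325 + (1/2)*0*25)*470 = (325 + 0)*470 = 325*470 = 152750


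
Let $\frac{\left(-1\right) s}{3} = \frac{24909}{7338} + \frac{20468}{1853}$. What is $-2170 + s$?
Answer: $- \frac{590102413}{266614} \approx -2213.3$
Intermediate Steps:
$s = - \frac{11550033}{266614}$ ($s = - 3 \left(\frac{24909}{7338} + \frac{20468}{1853}\right) = - 3 \left(24909 \cdot \frac{1}{7338} + 20468 \cdot \frac{1}{1853}\right) = - 3 \left(\frac{8303}{2446} + \frac{1204}{109}\right) = \left(-3\right) \frac{3850011}{266614} = - \frac{11550033}{266614} \approx -43.321$)
$-2170 + s = -2170 - \frac{11550033}{266614} = - \frac{590102413}{266614}$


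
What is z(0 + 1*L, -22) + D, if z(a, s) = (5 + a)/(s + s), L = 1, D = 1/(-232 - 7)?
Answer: -739/5258 ≈ -0.14055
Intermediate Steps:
D = -1/239 (D = 1/(-239) = -1/239 ≈ -0.0041841)
z(a, s) = (5 + a)/(2*s) (z(a, s) = (5 + a)/((2*s)) = (5 + a)*(1/(2*s)) = (5 + a)/(2*s))
z(0 + 1*L, -22) + D = (½)*(5 + (0 + 1*1))/(-22) - 1/239 = (½)*(-1/22)*(5 + (0 + 1)) - 1/239 = (½)*(-1/22)*(5 + 1) - 1/239 = (½)*(-1/22)*6 - 1/239 = -3/22 - 1/239 = -739/5258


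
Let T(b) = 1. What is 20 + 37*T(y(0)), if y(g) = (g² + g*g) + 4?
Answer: 57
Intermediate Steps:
y(g) = 4 + 2*g² (y(g) = (g² + g²) + 4 = 2*g² + 4 = 4 + 2*g²)
20 + 37*T(y(0)) = 20 + 37*1 = 20 + 37 = 57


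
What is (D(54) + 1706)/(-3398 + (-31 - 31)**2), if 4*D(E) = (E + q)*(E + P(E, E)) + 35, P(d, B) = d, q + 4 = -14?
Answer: 10747/1784 ≈ 6.0241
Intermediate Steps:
q = -18 (q = -4 - 14 = -18)
D(E) = 35/4 + E*(-18 + E)/2 (D(E) = ((E - 18)*(E + E) + 35)/4 = ((-18 + E)*(2*E) + 35)/4 = (2*E*(-18 + E) + 35)/4 = (35 + 2*E*(-18 + E))/4 = 35/4 + E*(-18 + E)/2)
(D(54) + 1706)/(-3398 + (-31 - 31)**2) = ((35/4 + (1/2)*54**2 - 9*54) + 1706)/(-3398 + (-31 - 31)**2) = ((35/4 + (1/2)*2916 - 486) + 1706)/(-3398 + (-62)**2) = ((35/4 + 1458 - 486) + 1706)/(-3398 + 3844) = (3923/4 + 1706)/446 = (10747/4)*(1/446) = 10747/1784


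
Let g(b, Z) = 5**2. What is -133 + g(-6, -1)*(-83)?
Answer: -2208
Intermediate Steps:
g(b, Z) = 25
-133 + g(-6, -1)*(-83) = -133 + 25*(-83) = -133 - 2075 = -2208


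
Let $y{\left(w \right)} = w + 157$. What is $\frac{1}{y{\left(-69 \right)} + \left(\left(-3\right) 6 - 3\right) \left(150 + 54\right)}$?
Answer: $- \frac{1}{4196} \approx -0.00023832$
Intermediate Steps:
$y{\left(w \right)} = 157 + w$
$\frac{1}{y{\left(-69 \right)} + \left(\left(-3\right) 6 - 3\right) \left(150 + 54\right)} = \frac{1}{\left(157 - 69\right) + \left(\left(-3\right) 6 - 3\right) \left(150 + 54\right)} = \frac{1}{88 + \left(-18 - 3\right) 204} = \frac{1}{88 - 4284} = \frac{1}{-4196} = - \frac{1}{4196}$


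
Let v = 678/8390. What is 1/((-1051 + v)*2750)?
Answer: -839/2424733300 ≈ -3.4602e-7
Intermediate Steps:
v = 339/4195 (v = 678*(1/8390) = 339/4195 ≈ 0.080811)
1/((-1051 + v)*2750) = 1/((-1051 + 339/4195)*2750) = (1/2750)/(-4408606/4195) = -4195/4408606*1/2750 = -839/2424733300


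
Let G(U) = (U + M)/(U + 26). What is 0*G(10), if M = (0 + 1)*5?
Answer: 0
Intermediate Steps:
M = 5 (M = 1*5 = 5)
G(U) = (5 + U)/(26 + U) (G(U) = (U + 5)/(U + 26) = (5 + U)/(26 + U))
0*G(10) = 0*((5 + 10)/(26 + 10)) = 0*(15/36) = 0*((1/36)*15) = 0*(5/12) = 0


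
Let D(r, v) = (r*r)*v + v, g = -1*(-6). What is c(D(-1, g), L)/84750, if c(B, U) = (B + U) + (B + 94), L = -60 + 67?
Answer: 1/678 ≈ 0.0014749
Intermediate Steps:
g = 6
D(r, v) = v + v*r² (D(r, v) = r²*v + v = v*r² + v = v + v*r²)
L = 7
c(B, U) = 94 + U + 2*B (c(B, U) = (B + U) + (94 + B) = 94 + U + 2*B)
c(D(-1, g), L)/84750 = (94 + 7 + 2*(6*(1 + (-1)²)))/84750 = (94 + 7 + 2*(6*(1 + 1)))*(1/84750) = (94 + 7 + 2*(6*2))*(1/84750) = (94 + 7 + 2*12)*(1/84750) = (94 + 7 + 24)*(1/84750) = 125*(1/84750) = 1/678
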